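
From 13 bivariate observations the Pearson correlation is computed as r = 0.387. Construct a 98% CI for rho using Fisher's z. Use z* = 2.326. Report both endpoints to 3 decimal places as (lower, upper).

(-0.316, 0.816)

z_r = atanh(0.387) = 0.408267;  SE = 1/√(n−3) = 1/√10 = 0.316228
z-limits: 0.408267 ± 2.326·0.316228 = 0.408267 ± 0.735546 = [-0.327279, 1.143813]
ρ-limits: (tanh -0.327279, tanh 1.143813) = (-0.316, 0.816)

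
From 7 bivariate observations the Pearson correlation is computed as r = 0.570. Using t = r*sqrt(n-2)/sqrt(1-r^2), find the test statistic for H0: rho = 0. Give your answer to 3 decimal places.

1 − r² = 1 − 0.324900 = 0.675100;  √(1−r²) = 0.821645
√(n−2) = √5 = 2.236068
t = r·√(n−2)/√(1−r²) = 0.570 · 2.236068 / 0.821645 = 1.551

1.551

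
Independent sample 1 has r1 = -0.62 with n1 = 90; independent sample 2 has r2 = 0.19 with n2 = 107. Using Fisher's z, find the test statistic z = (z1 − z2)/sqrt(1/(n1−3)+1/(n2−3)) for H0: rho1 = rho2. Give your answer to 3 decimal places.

-6.314

z1 = atanh(-0.62) = -0.725005,  z2 = atanh(0.19) = 0.192337
SE = √(1/(n1−3) + 1/(n2−3)) = √(1/87 + 1/104) = √(0.0114943 + 0.0096154) = √0.0211097 = 0.145292
z = (z1 − z2)/SE = (-0.725005 − 0.192337) / 0.145292 = -0.917342 / 0.145292 = -6.314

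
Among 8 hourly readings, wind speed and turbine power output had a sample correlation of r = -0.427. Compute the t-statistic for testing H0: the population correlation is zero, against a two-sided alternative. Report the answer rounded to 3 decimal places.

1 − r² = 1 − 0.182329 = 0.817671;  √(1−r²) = 0.904252
√(n−2) = √6 = 2.449490
t = r·√(n−2)/√(1−r²) = -0.427 · 2.449490 / 0.904252 = -1.157

-1.157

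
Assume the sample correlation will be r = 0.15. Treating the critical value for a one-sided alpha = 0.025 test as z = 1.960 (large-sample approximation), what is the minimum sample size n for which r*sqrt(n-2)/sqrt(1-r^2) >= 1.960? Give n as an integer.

r√(n−2)/√(1−r²) ≥ 1.960  ⇔  n−2 ≥ (1.960)²·(1−r²)/r²
(1−r²)/r² = (1−0.0225)/0.0225 = 43.4444
n ≥ 2 + 3.8416·43.4444 = 2 + 166.8960 = 168.8960
⌈168.8960⌉ = 169

169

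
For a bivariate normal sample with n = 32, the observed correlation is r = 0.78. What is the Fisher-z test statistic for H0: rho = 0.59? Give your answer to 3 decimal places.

1.980

z_r = atanh(0.78) = 1.045371,  z_0 = atanh(0.59) = 0.677666
SE = 1/√(n−3) = 1/√29 = 0.185695
z = (z_r − z_0)/SE = (1.045371 − 0.677666) / 0.185695 = 0.367705 / 0.185695 = 1.980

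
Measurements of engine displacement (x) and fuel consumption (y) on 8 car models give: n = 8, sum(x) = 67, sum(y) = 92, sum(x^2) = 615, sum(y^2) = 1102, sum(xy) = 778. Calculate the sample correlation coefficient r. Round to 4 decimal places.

Numerator: nΣxy − (Σx)(Σy) = 8·778 − (67)(92) = 60
Denominator: √[(nΣx²−(Σx)²)(nΣy²−(Σy)²)]
  nΣx²−(Σx)² = 8·615 − 4489 = 431;  nΣy²−(Σy)² = 8·1102 − 8464 = 352
  √(431·352) = √151712 = 389.5022
r = 60 / 389.5022 = 0.1540

0.1540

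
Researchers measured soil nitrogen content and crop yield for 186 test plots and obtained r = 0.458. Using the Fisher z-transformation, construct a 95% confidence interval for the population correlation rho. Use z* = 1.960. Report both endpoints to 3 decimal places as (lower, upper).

Fisher z: z_r = atanh(r) = ½·ln((1+0.458)/(1−0.458)) = 0.494777
SE(z) = 1/√(n−3) = 1/√183 = 0.073922
95% ⇒ z* = 1.960; margin = 1.960·0.073922 = 0.144887
CI on z-scale: (0.349890, 0.639664)
Back-transform: tanh(0.349890) = 0.336278, tanh(0.639664) = 0.564671

(0.336, 0.565)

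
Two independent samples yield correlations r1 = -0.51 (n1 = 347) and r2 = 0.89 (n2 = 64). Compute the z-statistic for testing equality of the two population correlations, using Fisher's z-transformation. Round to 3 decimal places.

-14.286

Fisher z-transforms: z1 = atanh(-0.51) = -0.562730, z2 = atanh(0.89) = 1.421926; difference d = -1.984656
Var(d) = 1/344 + 1/61 = 0.0029070 + 0.0163934 = 0.0193004
z = d/√Var(d) = -1.984656 / √0.0193004 = -1.984656 / 0.138926 = -14.286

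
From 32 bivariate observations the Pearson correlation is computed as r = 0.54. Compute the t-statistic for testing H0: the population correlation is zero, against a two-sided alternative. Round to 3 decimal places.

3.514

1 − r² = 1 − 0.2916 = 0.7084;  √(1−r²) = 0.841665
√(n−2) = √30 = 5.477226
t = r·√(n−2)/√(1−r²) = 0.54 · 5.477226 / 0.841665 = 3.514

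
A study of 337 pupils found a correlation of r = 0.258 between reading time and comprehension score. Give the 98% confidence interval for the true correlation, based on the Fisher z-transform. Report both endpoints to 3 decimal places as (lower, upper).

z_r = atanh(0.258) = 0.263965;  SE = 1/√(n−3) = 1/√334 = 0.054718
z-limits: 0.263965 ± 2.326·0.054718 = 0.263965 ± 0.127274 = [0.136691, 0.391239]
ρ-limits: (tanh 0.136691, tanh 0.391239) = (0.136, 0.372)

(0.136, 0.372)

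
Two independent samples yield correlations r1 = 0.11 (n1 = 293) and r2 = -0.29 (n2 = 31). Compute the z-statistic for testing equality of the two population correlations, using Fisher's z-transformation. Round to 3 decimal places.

z1 = atanh(0.11) = 0.110447,  z2 = atanh(-0.29) = -0.298566
SE = √(1/(n1−3) + 1/(n2−3)) = √(1/290 + 1/28) = √(0.0034483 + 0.0357143) = √0.0391626 = 0.197895
z = (z1 − z2)/SE = (0.110447 − (-0.298566)) / 0.197895 = 0.409013 / 0.197895 = 2.067

2.067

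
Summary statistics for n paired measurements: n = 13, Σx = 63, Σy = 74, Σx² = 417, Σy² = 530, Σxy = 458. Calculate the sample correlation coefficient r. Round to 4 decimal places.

0.9017

Numerator: nΣxy − (Σx)(Σy) = 13·458 − (63)(74) = 1292
Denominator: √[(nΣx²−(Σx)²)(nΣy²−(Σy)²)]
  nΣx²−(Σx)² = 13·417 − 3969 = 1452;  nΣy²−(Σy)² = 13·530 − 5476 = 1414
  √(1452·1414) = √2053128 = 1432.8740
r = 1292 / 1432.8740 = 0.9017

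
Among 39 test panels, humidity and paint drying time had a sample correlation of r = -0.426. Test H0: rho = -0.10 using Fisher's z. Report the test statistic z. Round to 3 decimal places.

-2.128

z_r = atanh(-0.426) = -0.455000,  z_0 = atanh(-0.10) = -0.100335
SE = 1/√(n−3) = 1/√36 = 0.166667
z = (z_r − z_0)/SE = (-0.455000 − (-0.100335)) / 0.166667 = -0.354665 / 0.166667 = -2.128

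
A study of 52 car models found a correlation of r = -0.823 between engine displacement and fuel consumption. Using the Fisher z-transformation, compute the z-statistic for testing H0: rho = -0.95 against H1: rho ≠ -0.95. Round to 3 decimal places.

4.660

z_r = atanh(-0.823) = -1.166045,  z_0 = atanh(-0.95) = -1.831781
SE = 1/√(n−3) = 1/√49 = 0.142857
z = (z_r − z_0)/SE = (-1.166045 − (-1.831781)) / 0.142857 = 0.665736 / 0.142857 = 4.660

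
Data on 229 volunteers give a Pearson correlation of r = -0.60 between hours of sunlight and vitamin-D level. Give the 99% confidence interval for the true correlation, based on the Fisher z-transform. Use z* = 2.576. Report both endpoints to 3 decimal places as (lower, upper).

(-0.699, -0.479)

z_r = atanh(-0.60) = -0.693147;  SE = 1/√(n−3) = 1/√226 = 0.066519
z-limits: -0.693147 ± 2.576·0.066519 = -0.693147 ± 0.171353 = [-0.864500, -0.521794]
ρ-limits: (tanh -0.864500, tanh -0.521794) = (-0.699, -0.479)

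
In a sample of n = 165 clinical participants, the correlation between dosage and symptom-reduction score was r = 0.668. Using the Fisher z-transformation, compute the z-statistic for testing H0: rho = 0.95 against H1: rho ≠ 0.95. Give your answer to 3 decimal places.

Fisher z: atanh(0.668) = 0.807123, atanh(0.95) = 1.831781
z = (z_r − z_0)·√(n−3) = (0.807123 − 1.831781)·√162 = -1.024658 · 12.727922 = -13.042

-13.042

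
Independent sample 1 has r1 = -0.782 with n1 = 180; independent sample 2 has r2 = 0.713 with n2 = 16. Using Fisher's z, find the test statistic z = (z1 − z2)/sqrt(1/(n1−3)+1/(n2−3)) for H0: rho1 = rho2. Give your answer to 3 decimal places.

-6.764

z1 = atanh(-0.782) = -1.050498,  z2 = atanh(0.713) = 0.893260
SE = √(1/(n1−3) + 1/(n2−3)) = √(1/177 + 1/13) = √(0.0056497 + 0.0769231) = √0.0825728 = 0.287355
z = (z1 − z2)/SE = (-1.050498 − 0.893260) / 0.287355 = -1.943758 / 0.287355 = -6.764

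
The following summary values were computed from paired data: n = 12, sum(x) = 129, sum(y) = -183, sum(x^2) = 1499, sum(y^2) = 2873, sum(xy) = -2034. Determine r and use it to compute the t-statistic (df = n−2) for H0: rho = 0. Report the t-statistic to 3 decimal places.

S_xy = nΣxy − ΣxΣy = 12·(-2034) − 129·(-183) = -24408 − (-23607) = -801
S_xx = nΣx² − (Σx)² = 12·1499 − 129² = 17988 − 16641 = 1347
S_yy = nΣy² − (Σy)² = 12·2873 − (-183)² = 34476 − 33489 = 987
r = S_xy / √(S_xx·S_yy) = -801 / √(1347·987) = -801 / √1329489 = -801 / 1153.0347 = -0.6947
t = r·√(n−2)/√(1−r²) = -0.6947·√10 / √(1−0.482608) = -2.196834 / 0.719300 = -3.054

-3.054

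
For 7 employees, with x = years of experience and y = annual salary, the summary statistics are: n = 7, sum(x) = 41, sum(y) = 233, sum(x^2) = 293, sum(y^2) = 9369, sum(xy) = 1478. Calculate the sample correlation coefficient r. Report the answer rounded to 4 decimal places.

S_xy = nΣxy − ΣxΣy = 7·1478 − 41·233 = 10346 − 9553 = 793
S_xx = nΣx² − (Σx)² = 7·293 − 41² = 2051 − 1681 = 370
S_yy = nΣy² − (Σy)² = 7·9369 − 233² = 65583 − 54289 = 11294
r = S_xy / √(S_xx·S_yy) = 793 / √(370·11294) = 793 / √4178780 = 793 / 2044.2064 = 0.3879

0.3879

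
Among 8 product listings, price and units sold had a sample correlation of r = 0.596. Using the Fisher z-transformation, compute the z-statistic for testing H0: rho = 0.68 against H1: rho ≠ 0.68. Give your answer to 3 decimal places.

Fisher z: atanh(0.596) = 0.686920, atanh(0.68) = 0.829114
z = (z_r − z_0)·√(n−3) = (0.686920 − 0.829114)·√5 = -0.142194 · 2.236068 = -0.318

-0.318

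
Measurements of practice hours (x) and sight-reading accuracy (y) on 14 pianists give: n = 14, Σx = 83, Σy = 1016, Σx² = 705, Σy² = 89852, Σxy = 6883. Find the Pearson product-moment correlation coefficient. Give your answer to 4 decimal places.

0.4640

Numerator: nΣxy − (Σx)(Σy) = 14·6883 − (83)(1016) = 12034
Denominator: √[(nΣx²−(Σx)²)(nΣy²−(Σy)²)]
  nΣx²−(Σx)² = 14·705 − 6889 = 2981;  nΣy²−(Σy)² = 14·89852 − 1032256 = 225672
  √(2981·225672) = √672728232 = 25937.0051
r = 12034 / 25937.0051 = 0.4640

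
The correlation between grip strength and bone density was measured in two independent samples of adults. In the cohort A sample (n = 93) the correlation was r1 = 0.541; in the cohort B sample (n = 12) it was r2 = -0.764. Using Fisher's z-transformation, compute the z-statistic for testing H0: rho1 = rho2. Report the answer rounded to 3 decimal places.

z1 = atanh(0.541) = 0.605568,  z2 = atanh(-0.764) = -1.005754
SE = √(1/(n1−3) + 1/(n2−3)) = √(1/90 + 1/9) = √(0.0111111 + 0.1111111) = √0.1222222 = 0.349603
z = (z1 − z2)/SE = (0.605568 − (-1.005754)) / 0.349603 = 1.611322 / 0.349603 = 4.609

4.609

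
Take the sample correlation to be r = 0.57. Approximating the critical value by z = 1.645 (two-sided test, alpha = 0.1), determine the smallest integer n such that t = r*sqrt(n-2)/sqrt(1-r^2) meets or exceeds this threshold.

r√(n−2)/√(1−r²) ≥ 1.645  ⇔  n−2 ≥ (1.645)²·(1−r²)/r²
(1−r²)/r² = (1−0.3249)/0.3249 = 2.0779
n ≥ 2 + 2.706025·2.0779 = 2 + 5.6228 = 7.6228
⌈7.6228⌉ = 8

8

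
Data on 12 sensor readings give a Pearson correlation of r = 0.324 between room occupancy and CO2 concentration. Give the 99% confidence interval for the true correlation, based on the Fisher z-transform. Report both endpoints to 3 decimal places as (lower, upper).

(-0.480, 0.832)

Fisher z: z_r = atanh(r) = ½·ln((1+0.324)/(1−0.324)) = 0.336110
SE(z) = 1/√(n−3) = 1/√9 = 0.333333
99% ⇒ z* = 2.576; margin = 2.576·0.333333 = 0.858666
CI on z-scale: (-0.522556, 1.194776)
Back-transform: tanh(-0.522556) = -0.479670, tanh(1.194776) = 0.832054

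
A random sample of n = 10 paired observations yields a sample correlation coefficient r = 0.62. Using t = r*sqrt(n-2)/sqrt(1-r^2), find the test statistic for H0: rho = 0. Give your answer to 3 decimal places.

2.235

1 − r² = 1 − 0.3844 = 0.6156;  √(1−r²) = 0.784602
√(n−2) = √8 = 2.828427
t = r·√(n−2)/√(1−r²) = 0.62 · 2.828427 / 0.784602 = 2.235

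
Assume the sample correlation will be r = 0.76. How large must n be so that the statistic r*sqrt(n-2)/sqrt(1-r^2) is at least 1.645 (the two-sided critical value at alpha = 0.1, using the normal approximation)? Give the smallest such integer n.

4

Need r·√(n−2)/√(1−r²) ≥ 1.645
√(n−2) ≥ 1.645·√(1−0.5776) / 0.76 = 1.645·0.649923 / 0.76 = 1.4067
n−2 ≥ 1.9788  ⇒  n ≥ 3.9788
Smallest integer n = 4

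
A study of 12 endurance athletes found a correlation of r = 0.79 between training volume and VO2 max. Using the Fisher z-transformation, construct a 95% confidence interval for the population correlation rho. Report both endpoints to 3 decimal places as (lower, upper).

z_r = atanh(0.79) = 1.071432;  SE = 1/√(n−3) = 1/√9 = 0.333333
z-limits: 1.071432 ± 1.960·0.333333 = 1.071432 ± 0.653333 = [0.418099, 1.724765]
ρ-limits: (tanh 0.418099, tanh 1.724765) = (0.395, 0.938)

(0.395, 0.938)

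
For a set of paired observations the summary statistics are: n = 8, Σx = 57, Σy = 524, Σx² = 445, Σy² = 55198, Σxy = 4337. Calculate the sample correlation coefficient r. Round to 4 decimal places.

Numerator: nΣxy − (Σx)(Σy) = 8·4337 − (57)(524) = 4828
Denominator: √[(nΣx²−(Σx)²)(nΣy²−(Σy)²)]
  nΣx²−(Σx)² = 8·445 − 3249 = 311;  nΣy²−(Σy)² = 8·55198 − 274576 = 167008
  √(311·167008) = √51939488 = 7206.9056
r = 4828 / 7206.9056 = 0.6699

0.6699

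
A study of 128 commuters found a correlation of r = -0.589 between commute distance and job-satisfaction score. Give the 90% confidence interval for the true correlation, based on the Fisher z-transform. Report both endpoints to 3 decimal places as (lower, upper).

Fisher z: z_r = atanh(r) = ½·ln((1+(-0.589))/(1−(-0.589))) = -0.676133
SE(z) = 1/√(n−3) = 1/√125 = 0.089443
90% ⇒ z* = 1.645; margin = 1.645·0.089443 = 0.147134
CI on z-scale: (-0.823267, -0.528999)
Back-transform: tanh(-0.823267) = -0.676844, tanh(-0.528999) = -0.484616

(-0.677, -0.485)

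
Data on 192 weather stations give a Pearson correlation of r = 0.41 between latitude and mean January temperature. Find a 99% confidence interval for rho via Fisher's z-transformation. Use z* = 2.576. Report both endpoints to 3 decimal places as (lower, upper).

Fisher z: z_r = atanh(r) = ½·ln((1+0.41)/(1−0.41)) = 0.435611
SE(z) = 1/√(n−3) = 1/√189 = 0.072739
99% ⇒ z* = 2.576; margin = 2.576·0.072739 = 0.187376
CI on z-scale: (0.248235, 0.622987)
Back-transform: tanh(0.248235) = 0.243259, tanh(0.622987) = 0.553204

(0.243, 0.553)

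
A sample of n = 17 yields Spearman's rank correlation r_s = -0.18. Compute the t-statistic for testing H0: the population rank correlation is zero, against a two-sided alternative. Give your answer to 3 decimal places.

-0.709

1 − r_s² = 1 − 0.0324 = 0.9676;  √(1−r_s²) = 0.983667
√(n−2) = √15 = 3.872983
t = r_s·√(n−2)/√(1−r_s²) = -0.18 · 3.872983 / 0.983667 = -0.709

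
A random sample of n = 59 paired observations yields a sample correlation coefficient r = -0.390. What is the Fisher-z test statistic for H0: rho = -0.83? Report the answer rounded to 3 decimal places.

5.810

z_r = atanh(-0.390) = -0.411800,  z_0 = atanh(-0.83) = -1.188136
SE = 1/√(n−3) = 1/√56 = 0.133631
z = (z_r − z_0)/SE = (-0.411800 − (-1.188136)) / 0.133631 = 0.776336 / 0.133631 = 5.810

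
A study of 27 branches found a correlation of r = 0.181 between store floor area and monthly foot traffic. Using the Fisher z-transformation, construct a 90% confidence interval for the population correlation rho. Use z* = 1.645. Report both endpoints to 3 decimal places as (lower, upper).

(-0.152, 0.477)

Fisher z: z_r = atanh(r) = ½·ln((1+0.181)/(1−0.181)) = 0.183016
SE(z) = 1/√(n−3) = 1/√24 = 0.204124
90% ⇒ z* = 1.645; margin = 1.645·0.204124 = 0.335784
CI on z-scale: (-0.152768, 0.518800)
Back-transform: tanh(-0.152768) = -0.151591, tanh(0.518800) = 0.476773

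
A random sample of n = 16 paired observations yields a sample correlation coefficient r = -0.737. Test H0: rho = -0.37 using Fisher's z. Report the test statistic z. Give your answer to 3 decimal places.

z_r = atanh(-0.737) = -0.943880,  z_0 = atanh(-0.37) = -0.388423
SE = 1/√(n−3) = 1/√13 = 0.277350
z = (z_r − z_0)/SE = (-0.943880 − (-0.388423)) / 0.277350 = -0.555457 / 0.277350 = -2.003

-2.003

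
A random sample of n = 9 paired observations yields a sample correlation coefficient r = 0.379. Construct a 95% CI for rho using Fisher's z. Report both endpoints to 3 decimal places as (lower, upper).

(-0.381, 0.833)

Fisher z: z_r = atanh(r) = ½·ln((1+0.379)/(1−0.379)) = 0.398891
SE(z) = 1/√(n−3) = 1/√6 = 0.408248
95% ⇒ z* = 1.960; margin = 1.960·0.408248 = 0.800166
CI on z-scale: (-0.401275, 1.199057)
Back-transform: tanh(-0.401275) = -0.381039, tanh(1.199057) = 0.833367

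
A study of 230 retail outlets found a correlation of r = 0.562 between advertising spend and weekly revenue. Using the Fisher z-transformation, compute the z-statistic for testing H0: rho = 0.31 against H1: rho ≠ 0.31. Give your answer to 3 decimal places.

Fisher z: atanh(0.562) = 0.635752, atanh(0.31) = 0.320545
z = (z_r − z_0)·√(n−3) = (0.635752 − 0.320545)·√227 = 0.315207 · 15.066519 = 4.749

4.749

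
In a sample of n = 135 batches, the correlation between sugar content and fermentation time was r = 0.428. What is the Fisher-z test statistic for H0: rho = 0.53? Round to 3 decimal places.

Fisher z: atanh(0.428) = 0.457446, atanh(0.53) = 0.590145
z = (z_r − z_0)·√(n−3) = (0.457446 − 0.590145)·√132 = -0.132699 · 11.489125 = -1.525

-1.525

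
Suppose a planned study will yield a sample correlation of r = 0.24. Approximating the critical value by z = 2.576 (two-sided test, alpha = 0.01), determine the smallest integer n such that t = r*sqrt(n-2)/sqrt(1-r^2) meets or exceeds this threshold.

111

Need r·√(n−2)/√(1−r²) ≥ 2.576
√(n−2) ≥ 2.576·√(1−0.0576) / 0.24 = 2.576·0.970773 / 0.24 = 10.4196
n−2 ≥ 108.5681  ⇒  n ≥ 110.5681
Smallest integer n = 111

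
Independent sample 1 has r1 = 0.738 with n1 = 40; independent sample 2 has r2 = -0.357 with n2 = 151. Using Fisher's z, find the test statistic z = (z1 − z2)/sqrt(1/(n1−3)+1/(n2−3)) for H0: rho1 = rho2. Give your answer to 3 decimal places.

7.179

Fisher z-transforms: z1 = atanh(0.738) = 0.946073, z2 = atanh(-0.357) = -0.373443; difference d = 1.319516
Var(d) = 1/37 + 1/148 = 0.0270270 + 0.0067568 = 0.0337838
z = d/√Var(d) = 1.319516 / √0.0337838 = 1.319516 / 0.183804 = 7.179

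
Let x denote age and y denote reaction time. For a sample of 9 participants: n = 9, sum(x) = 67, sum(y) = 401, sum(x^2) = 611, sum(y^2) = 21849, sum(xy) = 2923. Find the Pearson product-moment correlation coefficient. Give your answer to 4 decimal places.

-0.0931

Numerator: nΣxy − (Σx)(Σy) = 9·2923 − (67)(401) = -560
Denominator: √[(nΣx²−(Σx)²)(nΣy²−(Σy)²)]
  nΣx²−(Σx)² = 9·611 − 4489 = 1010;  nΣy²−(Σy)² = 9·21849 − 160801 = 35840
  √(1010·35840) = √36198400 = 6016.5106
r = -560 / 6016.5106 = -0.0931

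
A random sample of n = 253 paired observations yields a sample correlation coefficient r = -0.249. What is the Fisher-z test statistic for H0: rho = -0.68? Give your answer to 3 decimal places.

z_r = atanh(-0.249) = -0.254346,  z_0 = atanh(-0.68) = -0.829114
SE = 1/√(n−3) = 1/√250 = 0.063246
z = (z_r − z_0)/SE = (-0.254346 − (-0.829114)) / 0.063246 = 0.574768 / 0.063246 = 9.088

9.088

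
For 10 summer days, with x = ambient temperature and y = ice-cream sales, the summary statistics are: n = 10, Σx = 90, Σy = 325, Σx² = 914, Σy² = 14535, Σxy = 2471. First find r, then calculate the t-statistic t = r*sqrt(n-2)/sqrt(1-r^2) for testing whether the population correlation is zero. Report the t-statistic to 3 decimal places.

S_xy = nΣxy − ΣxΣy = 10·2471 − 90·325 = 24710 − 29250 = -4540
S_xx = nΣx² − (Σx)² = 10·914 − 90² = 9140 − 8100 = 1040
S_yy = nΣy² − (Σy)² = 10·14535 − 325² = 145350 − 105625 = 39725
r = S_xy / √(S_xx·S_yy) = -4540 / √(1040·39725) = -4540 / √41314000 = -4540 / 6427.5968 = -0.7063
t = r·√(n−2)/√(1−r²) = -0.7063·√8 / √(1−0.498860) = -1.997718 / 0.707912 = -2.822

-2.822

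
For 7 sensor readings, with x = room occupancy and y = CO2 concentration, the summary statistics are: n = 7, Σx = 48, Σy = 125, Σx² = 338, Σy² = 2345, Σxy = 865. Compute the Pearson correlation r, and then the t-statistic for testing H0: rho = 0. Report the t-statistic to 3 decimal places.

Numerator: nΣxy − (Σx)(Σy) = 7·865 − (48)(125) = 55
Denominator: √[(nΣx²−(Σx)²)(nΣy²−(Σy)²)]
  nΣx²−(Σx)² = 7·338 − 2304 = 62;  nΣy²−(Σy)² = 7·2345 − 15625 = 790
  √(62·790) = √48980 = 221.3143
r = 55 / 221.3143 = 0.2485
t = r·√(n−2)/√(1−r²) = 0.2485·√5 / √(1−0.061752) = 0.555663 / 0.968632 = 0.574

0.574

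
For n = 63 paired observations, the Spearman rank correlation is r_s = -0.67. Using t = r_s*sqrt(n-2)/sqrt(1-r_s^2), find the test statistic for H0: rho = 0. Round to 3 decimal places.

1 − r_s² = 1 − 0.4489 = 0.5511;  √(1−r_s²) = 0.742361
√(n−2) = √61 = 7.810250
t = r_s·√(n−2)/√(1−r_s²) = -0.67 · 7.810250 / 0.742361 = -7.049

-7.049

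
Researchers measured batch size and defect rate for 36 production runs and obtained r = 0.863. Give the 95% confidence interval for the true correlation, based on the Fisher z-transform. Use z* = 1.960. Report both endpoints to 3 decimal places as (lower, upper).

(0.746, 0.928)

Fisher z: z_r = atanh(r) = ½·ln((1+0.863)/(1−0.863)) = 1.304981
SE(z) = 1/√(n−3) = 1/√33 = 0.174078
95% ⇒ z* = 1.960; margin = 1.960·0.174078 = 0.341193
CI on z-scale: (0.963788, 1.646174)
Back-transform: tanh(0.963788) = 0.745962, tanh(1.646174) = 0.928331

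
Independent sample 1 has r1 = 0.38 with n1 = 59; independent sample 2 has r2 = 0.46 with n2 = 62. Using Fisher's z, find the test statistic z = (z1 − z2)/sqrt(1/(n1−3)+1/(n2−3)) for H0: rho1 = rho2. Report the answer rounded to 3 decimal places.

Fisher z-transforms: z1 = atanh(0.38) = 0.400060, z2 = atanh(0.46) = 0.497311; difference d = -0.097251
Var(d) = 1/56 + 1/59 = 0.0178571 + 0.0169492 = 0.0348063
z = d/√Var(d) = -0.097251 / √0.0348063 = -0.097251 / 0.186564 = -0.521

-0.521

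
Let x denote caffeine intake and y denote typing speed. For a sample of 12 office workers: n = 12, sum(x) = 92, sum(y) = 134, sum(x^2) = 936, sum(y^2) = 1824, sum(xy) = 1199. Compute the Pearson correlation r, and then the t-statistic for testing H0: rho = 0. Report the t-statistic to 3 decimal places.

2.528

S_xy = nΣxy − ΣxΣy = 12·1199 − 92·134 = 14388 − 12328 = 2060
S_xx = nΣx² − (Σx)² = 12·936 − 92² = 11232 − 8464 = 2768
S_yy = nΣy² − (Σy)² = 12·1824 − 134² = 21888 − 17956 = 3932
r = S_xy / √(S_xx·S_yy) = 2060 / √(2768·3932) = 2060 / √10883776 = 2060 / 3299.0568 = 0.6244
t = r·√(n−2)/√(1−r²) = 0.6244·√10 / √(1−0.389875) = 1.974526 / 0.781105 = 2.528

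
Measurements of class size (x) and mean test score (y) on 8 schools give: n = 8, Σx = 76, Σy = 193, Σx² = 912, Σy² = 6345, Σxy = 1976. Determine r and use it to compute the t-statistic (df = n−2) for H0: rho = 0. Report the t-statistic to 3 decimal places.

S_xy = nΣxy − ΣxΣy = 8·1976 − 76·193 = 15808 − 14668 = 1140
S_xx = nΣx² − (Σx)² = 8·912 − 76² = 7296 − 5776 = 1520
S_yy = nΣy² − (Σy)² = 8·6345 − 193² = 50760 − 37249 = 13511
r = S_xy / √(S_xx·S_yy) = 1140 / √(1520·13511) = 1140 / √20536720 = 1140 / 4531.7458 = 0.2516
t = r·√(n−2)/√(1−r²) = 0.2516·√6 / √(1−0.063303) = 0.616292 / 0.967831 = 0.637

0.637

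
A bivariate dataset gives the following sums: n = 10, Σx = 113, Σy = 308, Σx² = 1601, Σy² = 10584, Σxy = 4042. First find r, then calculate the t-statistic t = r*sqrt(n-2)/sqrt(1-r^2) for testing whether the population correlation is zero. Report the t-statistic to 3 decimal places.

S_xy = nΣxy − ΣxΣy = 10·4042 − 113·308 = 40420 − 34804 = 5616
S_xx = nΣx² − (Σx)² = 10·1601 − 113² = 16010 − 12769 = 3241
S_yy = nΣy² − (Σy)² = 10·10584 − 308² = 105840 − 94864 = 10976
r = S_xy / √(S_xx·S_yy) = 5616 / √(3241·10976) = 5616 / √35573216 = 5616 / 5964.3286 = 0.9416
t = r·√(n−2)/√(1−r²) = 0.9416·√8 / √(1−0.886611) = 2.663247 / 0.336733 = 7.909

7.909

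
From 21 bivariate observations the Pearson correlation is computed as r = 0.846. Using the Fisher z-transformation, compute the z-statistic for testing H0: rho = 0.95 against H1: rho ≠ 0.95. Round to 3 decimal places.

-2.503

Fisher z: atanh(0.846) = 1.241912, atanh(0.95) = 1.831781
z = (z_r − z_0)·√(n−3) = (1.241912 − 1.831781)·√18 = -0.589869 · 4.242641 = -2.503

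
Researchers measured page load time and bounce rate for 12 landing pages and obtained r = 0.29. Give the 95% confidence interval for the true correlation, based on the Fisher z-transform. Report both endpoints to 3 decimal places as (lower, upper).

(-0.341, 0.741)

z_r = atanh(0.29) = 0.298566;  SE = 1/√(n−3) = 1/√9 = 0.333333
z-limits: 0.298566 ± 1.960·0.333333 = 0.298566 ± 0.653333 = [-0.354767, 0.951899]
ρ-limits: (tanh -0.354767, tanh 0.951899) = (-0.341, 0.741)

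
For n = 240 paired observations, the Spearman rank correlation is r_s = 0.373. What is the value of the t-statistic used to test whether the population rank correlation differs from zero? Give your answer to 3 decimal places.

t = r_s·√(n−2) / √(1−r_s²) with r_s = 0.373, n = 240
  = 0.373·√238 / √(1 − 0.139129)
  = 0.373·15.427249 / 0.927831
  = 5.754364 / 0.927831 = 6.202

6.202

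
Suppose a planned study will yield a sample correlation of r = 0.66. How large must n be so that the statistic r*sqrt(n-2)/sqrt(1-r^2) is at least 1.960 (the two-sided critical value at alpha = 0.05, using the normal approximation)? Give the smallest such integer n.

r√(n−2)/√(1−r²) ≥ 1.960  ⇔  n−2 ≥ (1.960)²·(1−r²)/r²
(1−r²)/r² = (1−0.4356)/0.4356 = 1.2957
n ≥ 2 + 3.8416·1.2957 = 2 + 4.9776 = 6.9776
⌈6.9776⌉ = 7

7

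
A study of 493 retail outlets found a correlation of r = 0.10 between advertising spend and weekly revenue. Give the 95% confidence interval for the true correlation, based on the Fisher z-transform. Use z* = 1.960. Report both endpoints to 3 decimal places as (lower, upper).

Fisher z: z_r = atanh(r) = ½·ln((1+0.10)/(1−0.10)) = 0.100335
SE(z) = 1/√(n−3) = 1/√490 = 0.045175
95% ⇒ z* = 1.960; margin = 1.960·0.045175 = 0.088543
CI on z-scale: (0.011792, 0.188878)
Back-transform: tanh(0.011792) = 0.011791, tanh(0.188878) = 0.186664

(0.012, 0.187)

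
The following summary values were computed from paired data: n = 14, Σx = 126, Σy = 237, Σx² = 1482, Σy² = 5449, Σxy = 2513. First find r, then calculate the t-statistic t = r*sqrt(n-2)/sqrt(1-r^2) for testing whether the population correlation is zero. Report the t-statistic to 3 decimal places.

2.207

S_xy = nΣxy − ΣxΣy = 14·2513 − 126·237 = 35182 − 29862 = 5320
S_xx = nΣx² − (Σx)² = 14·1482 − 126² = 20748 − 15876 = 4872
S_yy = nΣy² − (Σy)² = 14·5449 − 237² = 76286 − 56169 = 20117
r = S_xy / √(S_xx·S_yy) = 5320 / √(4872·20117) = 5320 / √98010024 = 5320 / 9900.0012 = 0.5374
t = r·√(n−2)/√(1−r²) = 0.5374·√12 / √(1−0.288799) = 1.861608 / 0.843327 = 2.207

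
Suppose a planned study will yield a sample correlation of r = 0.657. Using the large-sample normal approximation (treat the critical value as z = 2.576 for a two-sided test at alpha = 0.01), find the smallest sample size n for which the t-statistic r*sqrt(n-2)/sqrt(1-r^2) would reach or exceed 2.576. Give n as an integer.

11

r√(n−2)/√(1−r²) ≥ 2.576  ⇔  n−2 ≥ (2.576)²·(1−r²)/r²
(1−r²)/r² = (1−0.431649)/0.431649 = 1.3167
n ≥ 2 + 6.635776·1.3167 = 2 + 8.7373 = 10.7373
⌈10.7373⌉ = 11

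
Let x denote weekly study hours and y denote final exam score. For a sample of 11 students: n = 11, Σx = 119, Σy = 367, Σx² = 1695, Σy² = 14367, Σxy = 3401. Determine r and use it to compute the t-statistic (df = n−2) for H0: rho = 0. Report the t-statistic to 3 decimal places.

-2.322

S_xy = nΣxy − ΣxΣy = 11·3401 − 119·367 = 37411 − 43673 = -6262
S_xx = nΣx² − (Σx)² = 11·1695 − 119² = 18645 − 14161 = 4484
S_yy = nΣy² − (Σy)² = 11·14367 − 367² = 158037 − 134689 = 23348
r = S_xy / √(S_xx·S_yy) = -6262 / √(4484·23348) = -6262 / √104692432 = -6262 / 10231.9320 = -0.6120
t = r·√(n−2)/√(1−r²) = -0.6120·√9 / √(1−0.374544) = -1.836000 / 0.790858 = -2.322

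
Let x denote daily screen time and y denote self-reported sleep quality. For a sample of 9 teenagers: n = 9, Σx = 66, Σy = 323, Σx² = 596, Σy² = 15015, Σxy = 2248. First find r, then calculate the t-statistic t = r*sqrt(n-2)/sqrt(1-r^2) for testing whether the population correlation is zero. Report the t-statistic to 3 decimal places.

-0.526

S_xy = nΣxy − ΣxΣy = 9·2248 − 66·323 = 20232 − 21318 = -1086
S_xx = nΣx² − (Σx)² = 9·596 − 66² = 5364 − 4356 = 1008
S_yy = nΣy² − (Σy)² = 9·15015 − 323² = 135135 − 104329 = 30806
r = S_xy / √(S_xx·S_yy) = -1086 / √(1008·30806) = -1086 / √31052448 = -1086 / 5572.4723 = -0.1949
t = r·√(n−2)/√(1−r²) = -0.1949·√7 / √(1−0.037986) = -0.515657 / 0.980823 = -0.526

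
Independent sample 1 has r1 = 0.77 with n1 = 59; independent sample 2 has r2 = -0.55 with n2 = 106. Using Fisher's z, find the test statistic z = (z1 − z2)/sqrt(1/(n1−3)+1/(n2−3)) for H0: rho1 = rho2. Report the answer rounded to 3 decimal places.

9.870

z1 = atanh(0.77) = 1.020328,  z2 = atanh(-0.55) = -0.618381
SE = √(1/(n1−3) + 1/(n2−3)) = √(1/56 + 1/103) = √(0.0178571 + 0.0097087) = √0.0275658 = 0.166030
z = (z1 − z2)/SE = (1.020328 − (-0.618381)) / 0.166030 = 1.638709 / 0.166030 = 9.870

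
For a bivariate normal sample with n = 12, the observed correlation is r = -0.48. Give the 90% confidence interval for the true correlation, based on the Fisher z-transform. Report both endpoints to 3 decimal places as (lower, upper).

(-0.790, 0.025)

z_r = atanh(-0.48) = -0.522984;  SE = 1/√(n−3) = 1/√9 = 0.333333
z-limits: -0.522984 ± 1.645·0.333333 = -0.522984 ± 0.548333 = [-1.071317, 0.025349]
ρ-limits: (tanh -1.071317, tanh 0.025349) = (-0.790, 0.025)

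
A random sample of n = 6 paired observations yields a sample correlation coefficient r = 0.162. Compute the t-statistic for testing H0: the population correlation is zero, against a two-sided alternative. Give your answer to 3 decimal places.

0.328

1 − r² = 1 − 0.026244 = 0.973756;  √(1−r²) = 0.986791
√(n−2) = √4 = 2.000000
t = r·√(n−2)/√(1−r²) = 0.162 · 2.000000 / 0.986791 = 0.328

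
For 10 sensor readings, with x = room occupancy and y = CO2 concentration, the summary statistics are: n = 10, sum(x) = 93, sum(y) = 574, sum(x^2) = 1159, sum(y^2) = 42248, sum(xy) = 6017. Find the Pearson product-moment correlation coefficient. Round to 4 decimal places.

0.4104

Numerator: nΣxy − (Σx)(Σy) = 10·6017 − (93)(574) = 6788
Denominator: √[(nΣx²−(Σx)²)(nΣy²−(Σy)²)]
  nΣx²−(Σx)² = 10·1159 − 8649 = 2941;  nΣy²−(Σy)² = 10·42248 − 329476 = 93004
  √(2941·93004) = √273524764 = 16538.5841
r = 6788 / 16538.5841 = 0.4104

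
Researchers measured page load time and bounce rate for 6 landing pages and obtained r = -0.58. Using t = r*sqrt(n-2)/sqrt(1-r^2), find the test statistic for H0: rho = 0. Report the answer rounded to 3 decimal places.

-1.424

1 − r² = 1 − 0.3364 = 0.6636;  √(1−r²) = 0.814616
√(n−2) = √4 = 2.000000
t = r·√(n−2)/√(1−r²) = -0.58 · 2.000000 / 0.814616 = -1.424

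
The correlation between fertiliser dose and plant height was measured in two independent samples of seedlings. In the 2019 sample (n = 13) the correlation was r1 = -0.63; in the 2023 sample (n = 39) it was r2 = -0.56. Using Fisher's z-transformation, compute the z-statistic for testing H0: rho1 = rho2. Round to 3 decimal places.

z1 = atanh(-0.63) = -0.741416,  z2 = atanh(-0.56) = -0.632833
SE = √(1/(n1−3) + 1/(n2−3)) = √(1/10 + 1/36) = √(0.1000000 + 0.0277778) = √0.1277778 = 0.357460
z = (z1 − z2)/SE = (-0.741416 − (-0.632833)) / 0.357460 = -0.108583 / 0.357460 = -0.304

-0.304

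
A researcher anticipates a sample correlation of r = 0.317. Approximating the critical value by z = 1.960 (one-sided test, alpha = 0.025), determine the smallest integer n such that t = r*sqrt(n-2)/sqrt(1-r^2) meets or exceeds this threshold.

37

Need r·√(n−2)/√(1−r²) ≥ 1.960
√(n−2) ≥ 1.960·√(1−0.100489) / 0.317 = 1.960·0.948426 / 0.317 = 5.8641
n−2 ≥ 34.3877  ⇒  n ≥ 36.3877
Smallest integer n = 37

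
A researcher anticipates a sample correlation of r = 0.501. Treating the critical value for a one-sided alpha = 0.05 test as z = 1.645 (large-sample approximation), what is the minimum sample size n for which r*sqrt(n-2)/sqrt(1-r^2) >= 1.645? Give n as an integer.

Need r·√(n−2)/√(1−r²) ≥ 1.645
√(n−2) ≥ 1.645·√(1−0.251001) / 0.501 = 1.645·0.865447 / 0.501 = 2.8416
n−2 ≥ 8.0747  ⇒  n ≥ 10.0747
Smallest integer n = 11

11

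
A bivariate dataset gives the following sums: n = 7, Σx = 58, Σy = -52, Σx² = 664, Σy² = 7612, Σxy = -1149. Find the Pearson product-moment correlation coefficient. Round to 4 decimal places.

S_xy = nΣxy − ΣxΣy = 7·(-1149) − 58·(-52) = -8043 − (-3016) = -5027
S_xx = nΣx² − (Σx)² = 7·664 − 58² = 4648 − 3364 = 1284
S_yy = nΣy² − (Σy)² = 7·7612 − (-52)² = 53284 − 2704 = 50580
r = S_xy / √(S_xx·S_yy) = -5027 / √(1284·50580) = -5027 / √64944720 = -5027 / 8058.8287 = -0.6238

-0.6238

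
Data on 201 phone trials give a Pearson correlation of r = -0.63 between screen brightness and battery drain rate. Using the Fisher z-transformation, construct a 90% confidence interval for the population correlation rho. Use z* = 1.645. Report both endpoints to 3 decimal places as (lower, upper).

(-0.695, -0.554)

Fisher z: z_r = atanh(r) = ½·ln((1+(-0.63))/(1−(-0.63))) = -0.741416
SE(z) = 1/√(n−3) = 1/√198 = 0.071067
90% ⇒ z* = 1.645; margin = 1.645·0.071067 = 0.116905
CI on z-scale: (-0.858321, -0.624511)
Back-transform: tanh(-0.858321) = -0.695392, tanh(-0.624511) = -0.554261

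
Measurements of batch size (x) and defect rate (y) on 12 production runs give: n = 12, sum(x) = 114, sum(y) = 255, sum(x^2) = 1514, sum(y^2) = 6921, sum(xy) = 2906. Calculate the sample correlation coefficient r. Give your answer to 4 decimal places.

S_xy = nΣxy − ΣxΣy = 12·2906 − 114·255 = 34872 − 29070 = 5802
S_xx = nΣx² − (Σx)² = 12·1514 − 114² = 18168 − 12996 = 5172
S_yy = nΣy² − (Σy)² = 12·6921 − 255² = 83052 − 65025 = 18027
r = S_xy / √(S_xx·S_yy) = 5802 / √(5172·18027) = 5802 / √93235644 = 5802 / 9655.8606 = 0.6009

0.6009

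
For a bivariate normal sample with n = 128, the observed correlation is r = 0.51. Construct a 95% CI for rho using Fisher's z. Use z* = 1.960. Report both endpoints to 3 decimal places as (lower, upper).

(0.369, 0.628)

Fisher z: z_r = atanh(r) = ½·ln((1+0.51)/(1−0.51)) = 0.562730
SE(z) = 1/√(n−3) = 1/√125 = 0.089443
95% ⇒ z* = 1.960; margin = 1.960·0.089443 = 0.175308
CI on z-scale: (0.387422, 0.738038)
Back-transform: tanh(0.387422) = 0.369136, tanh(0.738038) = 0.627958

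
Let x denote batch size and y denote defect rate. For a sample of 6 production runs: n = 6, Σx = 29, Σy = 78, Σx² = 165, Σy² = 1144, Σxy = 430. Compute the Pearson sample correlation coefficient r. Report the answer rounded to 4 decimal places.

0.9328

Numerator: nΣxy − (Σx)(Σy) = 6·430 − (29)(78) = 318
Denominator: √[(nΣx²−(Σx)²)(nΣy²−(Σy)²)]
  nΣx²−(Σx)² = 6·165 − 841 = 149;  nΣy²−(Σy)² = 6·1144 − 6084 = 780
  √(149·780) = √116220 = 340.9105
r = 318 / 340.9105 = 0.9328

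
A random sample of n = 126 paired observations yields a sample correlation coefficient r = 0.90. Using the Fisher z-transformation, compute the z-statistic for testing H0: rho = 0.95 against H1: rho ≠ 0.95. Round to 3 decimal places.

-3.988

z_r = atanh(0.90) = 1.472219,  z_0 = atanh(0.95) = 1.831781
SE = 1/√(n−3) = 1/√123 = 0.090167
z = (z_r − z_0)/SE = (1.472219 − 1.831781) / 0.090167 = -0.359562 / 0.090167 = -3.988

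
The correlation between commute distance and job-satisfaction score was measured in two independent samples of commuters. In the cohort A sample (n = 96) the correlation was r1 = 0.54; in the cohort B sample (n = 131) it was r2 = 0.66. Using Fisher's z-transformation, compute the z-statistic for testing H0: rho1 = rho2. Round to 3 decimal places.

Fisher z-transforms: z1 = atanh(0.54) = 0.604156, z2 = atanh(0.66) = 0.792814; difference d = -0.188658
Var(d) = 1/93 + 1/128 = 0.0107527 + 0.0078125 = 0.0185652
z = d/√Var(d) = -0.188658 / √0.0185652 = -0.188658 / 0.136254 = -1.385

-1.385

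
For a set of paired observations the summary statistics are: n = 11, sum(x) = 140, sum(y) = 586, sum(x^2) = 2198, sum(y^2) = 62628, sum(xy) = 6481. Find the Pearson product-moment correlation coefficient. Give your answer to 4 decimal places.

S_xy = nΣxy − ΣxΣy = 11·6481 − 140·586 = 71291 − 82040 = -10749
S_xx = nΣx² − (Σx)² = 11·2198 − 140² = 24178 − 19600 = 4578
S_yy = nΣy² − (Σy)² = 11·62628 − 586² = 688908 − 343396 = 345512
r = S_xy / √(S_xx·S_yy) = -10749 / √(4578·345512) = -10749 / √1581753936 = -10749 / 39771.2702 = -0.2703

-0.2703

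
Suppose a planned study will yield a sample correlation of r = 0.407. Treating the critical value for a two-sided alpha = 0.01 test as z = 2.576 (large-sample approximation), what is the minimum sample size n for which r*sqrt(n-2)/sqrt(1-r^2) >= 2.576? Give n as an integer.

36

Need r·√(n−2)/√(1−r²) ≥ 2.576
√(n−2) ≥ 2.576·√(1−0.165649) / 0.407 = 2.576·0.913428 / 0.407 = 5.7813
n−2 ≥ 33.4234  ⇒  n ≥ 35.4234
Smallest integer n = 36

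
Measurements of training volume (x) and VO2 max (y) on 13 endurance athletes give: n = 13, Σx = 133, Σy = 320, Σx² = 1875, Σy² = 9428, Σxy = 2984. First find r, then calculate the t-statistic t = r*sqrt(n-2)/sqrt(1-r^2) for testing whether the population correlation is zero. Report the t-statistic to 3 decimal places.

Numerator: nΣxy − (Σx)(Σy) = 13·2984 − (133)(320) = -3768
Denominator: √[(nΣx²−(Σx)²)(nΣy²−(Σy)²)]
  nΣx²−(Σx)² = 13·1875 − 17689 = 6686;  nΣy²−(Σy)² = 13·9428 − 102400 = 20164
  √(6686·20164) = √134816504 = 11611.0509
r = -3768 / 11611.0509 = -0.3245
t = r·√(n−2)/√(1−r²) = -0.3245·√11 / √(1−0.105300) = -1.076245 / 0.945886 = -1.138

-1.138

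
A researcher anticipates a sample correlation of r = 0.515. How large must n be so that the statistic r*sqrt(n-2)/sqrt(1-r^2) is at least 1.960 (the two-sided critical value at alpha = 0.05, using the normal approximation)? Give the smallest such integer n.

13

r√(n−2)/√(1−r²) ≥ 1.960  ⇔  n−2 ≥ (1.960)²·(1−r²)/r²
(1−r²)/r² = (1−0.265225)/0.265225 = 2.7704
n ≥ 2 + 3.8416·2.7704 = 2 + 10.6428 = 12.6428
⌈12.6428⌉ = 13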